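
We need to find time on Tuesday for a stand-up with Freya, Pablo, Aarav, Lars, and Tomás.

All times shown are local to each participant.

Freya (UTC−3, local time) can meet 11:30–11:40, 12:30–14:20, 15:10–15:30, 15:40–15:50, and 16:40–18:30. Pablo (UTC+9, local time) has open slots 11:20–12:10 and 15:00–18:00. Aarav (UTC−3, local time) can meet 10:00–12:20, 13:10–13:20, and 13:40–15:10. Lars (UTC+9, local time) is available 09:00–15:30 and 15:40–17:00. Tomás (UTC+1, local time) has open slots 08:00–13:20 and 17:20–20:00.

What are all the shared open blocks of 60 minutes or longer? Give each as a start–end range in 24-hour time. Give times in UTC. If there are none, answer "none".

none

Freya → UTC: 14:30–14:40, 15:30–17:20, 18:10–18:30, 18:40–18:50, 19:40–21:30.
Pablo → UTC: 02:20–03:10, 06:00–09:00.
Aarav → UTC: 13:00–15:20, 16:10–16:20, 16:40–18:10.
Lars → UTC: 00:00–06:30, 06:40–08:00.
Tomás → UTC: 07:00–12:20, 16:20–19:00.
Freya ∩ Pablo: (none).
Freya ∩ Pablo ∩ Aarav: (none).
Freya ∩ Pablo ∩ Aarav ∩ Lars: (none).
Freya ∩ Pablo ∩ Aarav ∩ Lars ∩ Tomás: (none).
Windows ≥ 60 min: (none).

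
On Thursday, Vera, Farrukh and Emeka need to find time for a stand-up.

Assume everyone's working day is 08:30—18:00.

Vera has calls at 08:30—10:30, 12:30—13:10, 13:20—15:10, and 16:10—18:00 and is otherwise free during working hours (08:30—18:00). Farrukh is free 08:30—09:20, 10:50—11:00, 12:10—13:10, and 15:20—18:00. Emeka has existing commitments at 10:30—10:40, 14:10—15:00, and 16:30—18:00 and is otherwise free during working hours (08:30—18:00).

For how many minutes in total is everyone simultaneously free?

Vera free within 08:30–18:00: 10:30–12:30, 13:10–13:20, 15:10–16:10.
Emeka free within 08:30–18:00: 08:30–10:30, 10:40–14:10, 15:00–16:30.
Vera ∩ Farrukh: 10:50–11:00, 12:10–12:30, 15:20–16:10.
Vera ∩ Farrukh ∩ Emeka: 10:50–11:00, 12:10–12:30, 15:20–16:10.
Total common minutes: 10 + 20 + 50 = 80.

80 minutes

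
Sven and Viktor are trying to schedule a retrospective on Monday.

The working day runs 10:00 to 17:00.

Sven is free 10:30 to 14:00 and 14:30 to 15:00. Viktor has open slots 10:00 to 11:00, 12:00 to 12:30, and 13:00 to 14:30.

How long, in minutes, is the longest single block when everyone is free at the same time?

Sven ∩ Viktor: 10:30–11:00, 12:00–12:30, 13:00–14:00.
Common window lengths: 30, 30, 60 min; longest is 60.

60 minutes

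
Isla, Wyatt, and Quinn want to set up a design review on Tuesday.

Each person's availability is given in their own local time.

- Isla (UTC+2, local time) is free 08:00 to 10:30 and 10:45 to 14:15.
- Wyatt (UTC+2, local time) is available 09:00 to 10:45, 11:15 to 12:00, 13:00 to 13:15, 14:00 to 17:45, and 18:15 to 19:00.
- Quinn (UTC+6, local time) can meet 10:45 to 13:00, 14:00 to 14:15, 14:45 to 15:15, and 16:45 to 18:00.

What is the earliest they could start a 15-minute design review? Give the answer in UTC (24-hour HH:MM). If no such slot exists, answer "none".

08:00

Isla → UTC: 06:00–08:30, 08:45–12:15.
Wyatt → UTC: 07:00–08:45, 09:15–10:00, 11:00–11:15, 12:00–15:45, 16:15–17:00.
Quinn → UTC: 04:45–07:00, 08:00–08:15, 08:45–09:15, 10:45–12:00.
Isla ∩ Wyatt: 07:00–08:30, 09:15–10:00, 11:00–11:15, 12:00–12:15.
Isla ∩ Wyatt ∩ Quinn: 08:00–08:15, 11:00–11:15.
Windows ≥ 15 min: 08:00–08:15, 11:00–11:15.
Earliest such window starts at 08:00.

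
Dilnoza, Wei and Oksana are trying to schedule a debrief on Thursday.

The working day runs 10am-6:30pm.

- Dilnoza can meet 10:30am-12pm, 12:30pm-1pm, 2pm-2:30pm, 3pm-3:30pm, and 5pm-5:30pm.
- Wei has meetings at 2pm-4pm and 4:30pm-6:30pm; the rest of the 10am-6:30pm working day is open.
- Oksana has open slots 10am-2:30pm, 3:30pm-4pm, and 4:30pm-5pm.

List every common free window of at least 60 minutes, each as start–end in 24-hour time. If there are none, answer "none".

Wei free within 10:00–18:30: 10:00–14:00, 16:00–16:30.
Dilnoza ∩ Wei: 10:30–12:00, 12:30–13:00.
Dilnoza ∩ Wei ∩ Oksana: 10:30–12:00, 12:30–13:00.
Windows ≥ 60 min: 10:30–12:00.

10:30–12:00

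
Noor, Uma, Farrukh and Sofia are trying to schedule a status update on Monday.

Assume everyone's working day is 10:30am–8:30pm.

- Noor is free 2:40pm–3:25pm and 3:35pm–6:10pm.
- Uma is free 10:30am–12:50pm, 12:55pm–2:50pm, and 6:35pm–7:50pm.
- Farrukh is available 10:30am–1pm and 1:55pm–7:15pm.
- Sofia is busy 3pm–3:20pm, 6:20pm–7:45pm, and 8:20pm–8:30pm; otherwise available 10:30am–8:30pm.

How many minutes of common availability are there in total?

Sofia free within 10:30–20:30: 10:30–15:00, 15:20–18:20, 19:45–20:20.
Noor ∩ Uma: 14:40–14:50.
Noor ∩ Uma ∩ Farrukh: 14:40–14:50.
Noor ∩ Uma ∩ Farrukh ∩ Sofia: 14:40–14:50.
Total common minutes: 10.

10 minutes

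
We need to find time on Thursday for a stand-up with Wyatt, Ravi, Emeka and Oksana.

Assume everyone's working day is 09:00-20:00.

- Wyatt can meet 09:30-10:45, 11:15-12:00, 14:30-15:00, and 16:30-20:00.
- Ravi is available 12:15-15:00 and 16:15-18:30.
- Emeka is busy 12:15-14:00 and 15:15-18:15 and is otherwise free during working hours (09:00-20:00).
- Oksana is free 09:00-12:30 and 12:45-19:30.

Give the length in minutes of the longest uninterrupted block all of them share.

Emeka free within 09:00–20:00: 09:00–12:15, 14:00–15:15, 18:15–20:00.
Wyatt ∩ Ravi: 14:30–15:00, 16:30–18:30.
Wyatt ∩ Ravi ∩ Emeka: 14:30–15:00, 18:15–18:30.
Wyatt ∩ Ravi ∩ Emeka ∩ Oksana: 14:30–15:00, 18:15–18:30.
Common window lengths: 30, 15 min; longest is 30.

30 minutes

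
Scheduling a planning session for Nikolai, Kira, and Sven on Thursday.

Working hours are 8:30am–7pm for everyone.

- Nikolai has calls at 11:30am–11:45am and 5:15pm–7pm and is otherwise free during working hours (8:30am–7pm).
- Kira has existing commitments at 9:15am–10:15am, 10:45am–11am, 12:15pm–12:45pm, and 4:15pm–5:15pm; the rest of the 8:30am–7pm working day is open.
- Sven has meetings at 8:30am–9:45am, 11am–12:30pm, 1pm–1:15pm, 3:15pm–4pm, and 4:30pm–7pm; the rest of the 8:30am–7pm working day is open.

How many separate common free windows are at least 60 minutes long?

1

Nikolai free within 08:30–19:00: 08:30–11:30, 11:45–17:15.
Kira free within 08:30–19:00: 08:30–09:15, 10:15–10:45, 11:00–12:15, 12:45–16:15, 17:15–19:00.
Sven free within 08:30–19:00: 09:45–11:00, 12:30–13:00, 13:15–15:15, 16:00–16:30.
Nikolai ∩ Kira: 08:30–09:15, 10:15–10:45, 11:00–11:30, 11:45–12:15, 12:45–16:15.
Nikolai ∩ Kira ∩ Sven: 10:15–10:45, 12:45–13:00, 13:15–15:15, 16:00–16:15.
Windows ≥ 60 min: 13:15–15:15.
That's 1 window.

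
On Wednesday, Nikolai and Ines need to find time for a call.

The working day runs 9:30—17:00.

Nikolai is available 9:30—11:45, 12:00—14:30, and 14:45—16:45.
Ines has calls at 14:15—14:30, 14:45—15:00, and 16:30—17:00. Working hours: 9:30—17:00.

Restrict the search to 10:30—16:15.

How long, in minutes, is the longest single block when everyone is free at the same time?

Ines free within 09:30–17:00: 09:30–14:15, 14:30–14:45, 15:00–16:30.
Nikolai ∩ Ines: 09:30–11:45, 12:00–14:15, 15:00–16:30.
Restricted to 10:30–16:15: 10:30–11:45, 12:00–14:15, 15:00–16:15.
Common window lengths: 75, 135, 75 min; longest is 135.

135 minutes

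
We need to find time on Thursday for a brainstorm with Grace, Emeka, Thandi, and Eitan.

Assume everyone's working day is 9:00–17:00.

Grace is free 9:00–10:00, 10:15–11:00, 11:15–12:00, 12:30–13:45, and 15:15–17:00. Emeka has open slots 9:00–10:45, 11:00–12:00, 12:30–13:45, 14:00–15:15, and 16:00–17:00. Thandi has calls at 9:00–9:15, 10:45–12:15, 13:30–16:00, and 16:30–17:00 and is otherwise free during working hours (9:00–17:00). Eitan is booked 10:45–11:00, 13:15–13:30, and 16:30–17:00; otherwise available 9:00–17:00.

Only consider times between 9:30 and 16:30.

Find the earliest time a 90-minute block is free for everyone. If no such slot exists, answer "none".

Thandi free within 09:00–17:00: 09:15–10:45, 12:15–13:30, 16:00–16:30.
Eitan free within 09:00–17:00: 09:00–10:45, 11:00–13:15, 13:30–16:30.
Grace ∩ Emeka: 09:00–10:00, 10:15–10:45, 11:15–12:00, 12:30–13:45, 16:00–17:00.
Grace ∩ Emeka ∩ Thandi: 09:15–10:00, 10:15–10:45, 12:30–13:30, 16:00–16:30.
Grace ∩ Emeka ∩ Thandi ∩ Eitan: 09:15–10:00, 10:15–10:45, 12:30–13:15, 16:00–16:30.
Restricted to 09:30–16:30: 09:30–10:00, 10:15–10:45, 12:30–13:15, 16:00–16:30.
Windows ≥ 90 min: (none).

none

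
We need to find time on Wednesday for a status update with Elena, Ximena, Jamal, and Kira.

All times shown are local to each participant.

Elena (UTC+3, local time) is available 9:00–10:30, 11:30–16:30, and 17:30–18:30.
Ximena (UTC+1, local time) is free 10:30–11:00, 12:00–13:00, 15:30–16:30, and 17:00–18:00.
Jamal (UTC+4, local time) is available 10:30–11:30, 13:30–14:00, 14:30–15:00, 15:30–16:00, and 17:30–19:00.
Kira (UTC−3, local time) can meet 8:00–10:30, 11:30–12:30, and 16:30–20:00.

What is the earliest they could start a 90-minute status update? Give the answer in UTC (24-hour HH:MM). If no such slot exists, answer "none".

none

Elena → UTC: 06:00–07:30, 08:30–13:30, 14:30–15:30.
Ximena → UTC: 09:30–10:00, 11:00–12:00, 14:30–15:30, 16:00–17:00.
Jamal → UTC: 06:30–07:30, 09:30–10:00, 10:30–11:00, 11:30–12:00, 13:30–15:00.
Kira → UTC: 11:00–13:30, 14:30–15:30, 19:30–23:00.
Elena ∩ Ximena: 09:30–10:00, 11:00–12:00, 14:30–15:30.
Elena ∩ Ximena ∩ Jamal: 09:30–10:00, 11:30–12:00, 14:30–15:00.
Elena ∩ Ximena ∩ Jamal ∩ Kira: 11:30–12:00, 14:30–15:00.
Windows ≥ 90 min: (none).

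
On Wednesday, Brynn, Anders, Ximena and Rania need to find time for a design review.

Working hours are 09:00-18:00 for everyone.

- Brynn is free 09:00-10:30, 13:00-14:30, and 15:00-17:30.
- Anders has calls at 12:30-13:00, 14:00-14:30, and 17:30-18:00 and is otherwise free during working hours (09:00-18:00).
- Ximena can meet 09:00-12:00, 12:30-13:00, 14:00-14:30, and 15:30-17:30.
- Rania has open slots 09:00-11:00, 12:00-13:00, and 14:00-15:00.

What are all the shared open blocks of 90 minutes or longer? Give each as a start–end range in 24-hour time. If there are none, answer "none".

09:00–10:30

Anders free within 09:00–18:00: 09:00–12:30, 13:00–14:00, 14:30–17:30.
Brynn ∩ Anders: 09:00–10:30, 13:00–14:00, 15:00–17:30.
Brynn ∩ Anders ∩ Ximena: 09:00–10:30, 15:30–17:30.
Brynn ∩ Anders ∩ Ximena ∩ Rania: 09:00–10:30.
Windows ≥ 90 min: 09:00–10:30.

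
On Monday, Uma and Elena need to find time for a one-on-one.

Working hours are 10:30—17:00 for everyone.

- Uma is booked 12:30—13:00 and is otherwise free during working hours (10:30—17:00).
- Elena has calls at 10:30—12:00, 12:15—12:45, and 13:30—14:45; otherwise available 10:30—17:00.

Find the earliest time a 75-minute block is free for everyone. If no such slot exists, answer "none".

14:45

Uma free within 10:30–17:00: 10:30–12:30, 13:00–17:00.
Elena free within 10:30–17:00: 12:00–12:15, 12:45–13:30, 14:45–17:00.
Uma ∩ Elena: 12:00–12:15, 13:00–13:30, 14:45–17:00.
Windows ≥ 75 min: 14:45–17:00.
Earliest such window starts at 14:45.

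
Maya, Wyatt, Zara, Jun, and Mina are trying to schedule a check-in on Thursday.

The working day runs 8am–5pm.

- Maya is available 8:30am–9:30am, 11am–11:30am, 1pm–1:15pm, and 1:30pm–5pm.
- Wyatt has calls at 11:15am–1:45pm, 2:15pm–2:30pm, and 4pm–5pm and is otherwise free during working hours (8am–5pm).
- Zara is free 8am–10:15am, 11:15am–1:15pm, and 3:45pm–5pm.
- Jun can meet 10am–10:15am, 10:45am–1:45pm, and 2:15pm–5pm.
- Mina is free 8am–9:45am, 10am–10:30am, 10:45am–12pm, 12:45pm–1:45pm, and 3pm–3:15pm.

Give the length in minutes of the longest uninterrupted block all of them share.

Wyatt free within 08:00–17:00: 08:00–11:15, 13:45–14:15, 14:30–16:00.
Maya ∩ Wyatt: 08:30–09:30, 11:00–11:15, 13:45–14:15, 14:30–16:00.
Maya ∩ Wyatt ∩ Zara: 08:30–09:30, 15:45–16:00.
Maya ∩ Wyatt ∩ Zara ∩ Jun: 15:45–16:00.
Maya ∩ Wyatt ∩ Zara ∩ Jun ∩ Mina: (none).
No common window.

0 minutes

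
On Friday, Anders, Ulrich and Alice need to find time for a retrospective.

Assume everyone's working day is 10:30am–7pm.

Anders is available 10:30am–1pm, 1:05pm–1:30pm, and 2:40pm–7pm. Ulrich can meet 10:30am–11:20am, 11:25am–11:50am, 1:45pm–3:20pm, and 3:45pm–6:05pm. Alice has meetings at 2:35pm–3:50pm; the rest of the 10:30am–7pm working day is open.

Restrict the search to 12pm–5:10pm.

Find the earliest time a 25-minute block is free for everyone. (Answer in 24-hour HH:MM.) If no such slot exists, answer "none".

Alice free within 10:30–19:00: 10:30–14:35, 15:50–19:00.
Anders ∩ Ulrich: 10:30–11:20, 11:25–11:50, 14:40–15:20, 15:45–18:05.
Anders ∩ Ulrich ∩ Alice: 10:30–11:20, 11:25–11:50, 15:50–18:05.
Restricted to 12:00–17:10: 15:50–17:10.
Windows ≥ 25 min: 15:50–17:10.
Earliest such window starts at 15:50.

15:50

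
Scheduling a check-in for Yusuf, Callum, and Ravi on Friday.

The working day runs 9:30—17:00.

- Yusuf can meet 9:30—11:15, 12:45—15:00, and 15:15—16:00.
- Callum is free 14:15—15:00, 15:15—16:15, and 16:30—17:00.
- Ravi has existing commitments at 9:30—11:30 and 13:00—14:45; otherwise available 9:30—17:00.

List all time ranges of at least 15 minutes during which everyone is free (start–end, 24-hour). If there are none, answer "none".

Ravi free within 09:30–17:00: 11:30–13:00, 14:45–17:00.
Yusuf ∩ Callum: 14:15–15:00, 15:15–16:00.
Yusuf ∩ Callum ∩ Ravi: 14:45–15:00, 15:15–16:00.
Windows ≥ 15 min: 14:45–15:00, 15:15–16:00.

14:45–15:00, 15:15–16:00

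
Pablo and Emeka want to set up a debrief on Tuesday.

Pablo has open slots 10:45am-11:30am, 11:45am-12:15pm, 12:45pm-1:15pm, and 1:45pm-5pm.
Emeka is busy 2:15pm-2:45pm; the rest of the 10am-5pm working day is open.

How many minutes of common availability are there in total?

270 minutes

Emeka free within 10:00–17:00: 10:00–14:15, 14:45–17:00.
Pablo ∩ Emeka: 10:45–11:30, 11:45–12:15, 12:45–13:15, 13:45–14:15, 14:45–17:00.
Total common minutes: 45 + 30 + 30 + 30 + 135 = 270.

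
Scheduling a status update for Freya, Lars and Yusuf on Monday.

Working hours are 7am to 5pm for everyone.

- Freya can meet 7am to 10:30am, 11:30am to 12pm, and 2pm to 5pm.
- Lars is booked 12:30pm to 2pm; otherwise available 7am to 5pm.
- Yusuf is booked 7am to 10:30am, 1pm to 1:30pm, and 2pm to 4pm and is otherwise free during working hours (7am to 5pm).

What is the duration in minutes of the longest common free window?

Lars free within 07:00–17:00: 07:00–12:30, 14:00–17:00.
Yusuf free within 07:00–17:00: 10:30–13:00, 13:30–14:00, 16:00–17:00.
Freya ∩ Lars: 07:00–10:30, 11:30–12:00, 14:00–17:00.
Freya ∩ Lars ∩ Yusuf: 11:30–12:00, 16:00–17:00.
Common window lengths: 30, 60 min; longest is 60.

60 minutes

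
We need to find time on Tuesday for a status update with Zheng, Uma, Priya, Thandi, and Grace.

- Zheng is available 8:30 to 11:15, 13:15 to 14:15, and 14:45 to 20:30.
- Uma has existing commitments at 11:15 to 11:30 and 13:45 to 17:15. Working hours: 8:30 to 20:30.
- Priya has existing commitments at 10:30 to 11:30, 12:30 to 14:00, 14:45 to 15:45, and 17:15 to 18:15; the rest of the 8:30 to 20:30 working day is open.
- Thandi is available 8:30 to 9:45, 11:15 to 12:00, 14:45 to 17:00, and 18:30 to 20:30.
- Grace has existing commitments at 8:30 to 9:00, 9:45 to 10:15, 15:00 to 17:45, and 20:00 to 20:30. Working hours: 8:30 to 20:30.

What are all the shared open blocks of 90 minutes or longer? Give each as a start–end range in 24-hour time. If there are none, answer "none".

Uma free within 08:30–20:30: 08:30–11:15, 11:30–13:45, 17:15–20:30.
Priya free within 08:30–20:30: 08:30–10:30, 11:30–12:30, 14:00–14:45, 15:45–17:15, 18:15–20:30.
Grace free within 08:30–20:30: 09:00–09:45, 10:15–15:00, 17:45–20:00.
Zheng ∩ Uma: 08:30–11:15, 13:15–13:45, 17:15–20:30.
Zheng ∩ Uma ∩ Priya: 08:30–10:30, 18:15–20:30.
Zheng ∩ Uma ∩ Priya ∩ Thandi: 08:30–09:45, 18:30–20:30.
Zheng ∩ Uma ∩ Priya ∩ Thandi ∩ Grace: 09:00–09:45, 18:30–20:00.
Windows ≥ 90 min: 18:30–20:00.

18:30–20:00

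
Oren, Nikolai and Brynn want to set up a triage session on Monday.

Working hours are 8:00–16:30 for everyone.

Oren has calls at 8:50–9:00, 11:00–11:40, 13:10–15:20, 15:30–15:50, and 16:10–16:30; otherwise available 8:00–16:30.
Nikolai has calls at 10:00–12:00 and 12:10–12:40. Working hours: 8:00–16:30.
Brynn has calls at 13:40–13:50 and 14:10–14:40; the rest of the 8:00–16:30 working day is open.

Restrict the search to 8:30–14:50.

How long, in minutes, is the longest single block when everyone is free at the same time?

Oren free within 08:00–16:30: 08:00–08:50, 09:00–11:00, 11:40–13:10, 15:20–15:30, 15:50–16:10.
Nikolai free within 08:00–16:30: 08:00–10:00, 12:00–12:10, 12:40–16:30.
Brynn free within 08:00–16:30: 08:00–13:40, 13:50–14:10, 14:40–16:30.
Oren ∩ Nikolai: 08:00–08:50, 09:00–10:00, 12:00–12:10, 12:40–13:10, 15:20–15:30, 15:50–16:10.
Oren ∩ Nikolai ∩ Brynn: 08:00–08:50, 09:00–10:00, 12:00–12:10, 12:40–13:10, 15:20–15:30, 15:50–16:10.
Restricted to 08:30–14:50: 08:30–08:50, 09:00–10:00, 12:00–12:10, 12:40–13:10.
Common window lengths: 20, 60, 10, 30 min; longest is 60.

60 minutes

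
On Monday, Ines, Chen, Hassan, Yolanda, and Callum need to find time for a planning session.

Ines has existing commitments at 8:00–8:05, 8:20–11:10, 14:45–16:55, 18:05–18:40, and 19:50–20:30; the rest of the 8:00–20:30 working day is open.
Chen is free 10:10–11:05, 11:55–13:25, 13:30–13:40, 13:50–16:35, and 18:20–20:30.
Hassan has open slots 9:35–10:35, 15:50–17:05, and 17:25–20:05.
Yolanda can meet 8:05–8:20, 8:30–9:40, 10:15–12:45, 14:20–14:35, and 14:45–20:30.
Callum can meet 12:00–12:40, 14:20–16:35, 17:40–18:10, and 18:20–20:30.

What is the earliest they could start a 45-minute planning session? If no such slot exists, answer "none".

Ines free within 08:00–20:30: 08:05–08:20, 11:10–14:45, 16:55–18:05, 18:40–19:50.
Ines ∩ Chen: 11:55–13:25, 13:30–13:40, 13:50–14:45, 18:40–19:50.
Ines ∩ Chen ∩ Hassan: 18:40–19:50.
Ines ∩ Chen ∩ Hassan ∩ Yolanda: 18:40–19:50.
Ines ∩ Chen ∩ Hassan ∩ Yolanda ∩ Callum: 18:40–19:50.
Windows ≥ 45 min: 18:40–19:50.
Earliest such window starts at 18:40.

18:40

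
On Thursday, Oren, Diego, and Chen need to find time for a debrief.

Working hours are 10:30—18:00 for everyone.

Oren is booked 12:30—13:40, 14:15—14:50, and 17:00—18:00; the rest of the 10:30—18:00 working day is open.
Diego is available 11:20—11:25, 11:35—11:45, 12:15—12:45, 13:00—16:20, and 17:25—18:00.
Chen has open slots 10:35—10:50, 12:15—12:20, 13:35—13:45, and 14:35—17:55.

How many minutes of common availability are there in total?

Oren free within 10:30–18:00: 10:30–12:30, 13:40–14:15, 14:50–17:00.
Oren ∩ Diego: 11:20–11:25, 11:35–11:45, 12:15–12:30, 13:40–14:15, 14:50–16:20.
Oren ∩ Diego ∩ Chen: 12:15–12:20, 13:40–13:45, 14:50–16:20.
Total common minutes: 5 + 5 + 90 = 100.

100 minutes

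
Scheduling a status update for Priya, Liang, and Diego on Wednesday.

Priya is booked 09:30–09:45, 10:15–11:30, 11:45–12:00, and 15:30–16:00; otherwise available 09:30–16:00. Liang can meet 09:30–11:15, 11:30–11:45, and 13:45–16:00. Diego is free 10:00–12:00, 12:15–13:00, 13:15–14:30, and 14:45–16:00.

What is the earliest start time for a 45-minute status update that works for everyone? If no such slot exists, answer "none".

13:45

Priya free within 09:30–16:00: 09:45–10:15, 11:30–11:45, 12:00–15:30.
Priya ∩ Liang: 09:45–10:15, 11:30–11:45, 13:45–15:30.
Priya ∩ Liang ∩ Diego: 10:00–10:15, 11:30–11:45, 13:45–14:30, 14:45–15:30.
Windows ≥ 45 min: 13:45–14:30, 14:45–15:30.
Earliest such window starts at 13:45.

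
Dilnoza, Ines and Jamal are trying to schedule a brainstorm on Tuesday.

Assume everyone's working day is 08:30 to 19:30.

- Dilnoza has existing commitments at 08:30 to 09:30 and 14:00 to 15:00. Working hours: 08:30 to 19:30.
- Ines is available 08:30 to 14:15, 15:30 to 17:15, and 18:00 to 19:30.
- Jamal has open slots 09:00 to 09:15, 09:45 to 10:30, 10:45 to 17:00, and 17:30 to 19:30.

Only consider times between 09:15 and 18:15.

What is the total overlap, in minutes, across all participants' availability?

345 minutes

Dilnoza free within 08:30–19:30: 09:30–14:00, 15:00–19:30.
Dilnoza ∩ Ines: 09:30–14:00, 15:30–17:15, 18:00–19:30.
Dilnoza ∩ Ines ∩ Jamal: 09:45–10:30, 10:45–14:00, 15:30–17:00, 18:00–19:30.
Restricted to 09:15–18:15: 09:45–10:30, 10:45–14:00, 15:30–17:00, 18:00–18:15.
Total common minutes: 45 + 195 + 90 + 15 = 345.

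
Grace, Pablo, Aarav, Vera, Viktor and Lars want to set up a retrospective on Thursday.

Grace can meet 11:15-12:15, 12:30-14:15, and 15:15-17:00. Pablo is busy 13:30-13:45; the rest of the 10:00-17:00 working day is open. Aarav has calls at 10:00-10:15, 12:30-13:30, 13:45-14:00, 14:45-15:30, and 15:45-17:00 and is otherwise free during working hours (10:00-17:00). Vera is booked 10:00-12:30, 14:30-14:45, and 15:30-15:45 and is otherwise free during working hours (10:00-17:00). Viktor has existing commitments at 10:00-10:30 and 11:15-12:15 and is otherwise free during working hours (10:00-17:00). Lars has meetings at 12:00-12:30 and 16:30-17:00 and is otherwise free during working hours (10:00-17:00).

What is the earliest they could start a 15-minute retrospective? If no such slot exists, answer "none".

Pablo free within 10:00–17:00: 10:00–13:30, 13:45–17:00.
Aarav free within 10:00–17:00: 10:15–12:30, 13:30–13:45, 14:00–14:45, 15:30–15:45.
Vera free within 10:00–17:00: 12:30–14:30, 14:45–15:30, 15:45–17:00.
Viktor free within 10:00–17:00: 10:30–11:15, 12:15–17:00.
Lars free within 10:00–17:00: 10:00–12:00, 12:30–16:30.
Grace ∩ Pablo: 11:15–12:15, 12:30–13:30, 13:45–14:15, 15:15–17:00.
Grace ∩ Pablo ∩ Aarav: 11:15–12:15, 14:00–14:15, 15:30–15:45.
Grace ∩ Pablo ∩ Aarav ∩ Vera: 14:00–14:15.
Grace ∩ Pablo ∩ Aarav ∩ Vera ∩ Viktor: 14:00–14:15.
Grace ∩ Pablo ∩ Aarav ∩ Vera ∩ Viktor ∩ Lars: 14:00–14:15.
Windows ≥ 15 min: 14:00–14:15.
Earliest such window starts at 14:00.

14:00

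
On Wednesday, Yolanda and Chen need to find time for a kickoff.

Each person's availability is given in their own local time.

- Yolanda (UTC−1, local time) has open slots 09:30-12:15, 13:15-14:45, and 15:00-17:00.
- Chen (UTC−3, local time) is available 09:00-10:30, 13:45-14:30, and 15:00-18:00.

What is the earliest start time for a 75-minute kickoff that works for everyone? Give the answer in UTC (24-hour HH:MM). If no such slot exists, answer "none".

Yolanda → UTC: 10:30–13:15, 14:15–15:45, 16:00–18:00.
Chen → UTC: 12:00–13:30, 16:45–17:30, 18:00–21:00.
Yolanda ∩ Chen: 12:00–13:15, 16:45–17:30.
Windows ≥ 75 min: 12:00–13:15.
Earliest such window starts at 12:00.

12:00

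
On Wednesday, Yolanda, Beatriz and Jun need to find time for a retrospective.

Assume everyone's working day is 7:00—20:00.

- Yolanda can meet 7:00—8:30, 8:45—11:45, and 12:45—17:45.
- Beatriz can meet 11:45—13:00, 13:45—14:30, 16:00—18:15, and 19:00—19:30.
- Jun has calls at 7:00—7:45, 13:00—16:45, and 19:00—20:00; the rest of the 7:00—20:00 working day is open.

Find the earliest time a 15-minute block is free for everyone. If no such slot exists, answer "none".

12:45

Jun free within 07:00–20:00: 07:45–13:00, 16:45–19:00.
Yolanda ∩ Beatriz: 12:45–13:00, 13:45–14:30, 16:00–17:45.
Yolanda ∩ Beatriz ∩ Jun: 12:45–13:00, 16:45–17:45.
Windows ≥ 15 min: 12:45–13:00, 16:45–17:45.
Earliest such window starts at 12:45.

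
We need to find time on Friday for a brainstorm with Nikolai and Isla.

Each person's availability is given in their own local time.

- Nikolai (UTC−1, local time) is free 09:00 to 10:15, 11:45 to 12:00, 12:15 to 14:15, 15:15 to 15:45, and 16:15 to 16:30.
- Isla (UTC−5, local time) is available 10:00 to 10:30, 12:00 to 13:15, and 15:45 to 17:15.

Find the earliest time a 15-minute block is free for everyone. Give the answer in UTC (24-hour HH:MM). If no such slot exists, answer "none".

Nikolai → UTC: 10:00–11:15, 12:45–13:00, 13:15–15:15, 16:15–16:45, 17:15–17:30.
Isla → UTC: 15:00–15:30, 17:00–18:15, 20:45–22:15.
Nikolai ∩ Isla: 15:00–15:15, 17:15–17:30.
Windows ≥ 15 min: 15:00–15:15, 17:15–17:30.
Earliest such window starts at 15:00.

15:00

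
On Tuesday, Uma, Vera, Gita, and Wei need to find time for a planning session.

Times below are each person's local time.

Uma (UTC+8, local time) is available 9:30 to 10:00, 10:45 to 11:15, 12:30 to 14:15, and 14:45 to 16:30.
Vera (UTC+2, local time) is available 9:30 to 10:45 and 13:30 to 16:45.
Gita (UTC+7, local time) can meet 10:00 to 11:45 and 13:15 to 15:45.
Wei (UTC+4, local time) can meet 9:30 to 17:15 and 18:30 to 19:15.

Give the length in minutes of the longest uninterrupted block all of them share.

60 minutes

Uma → UTC: 01:30–02:00, 02:45–03:15, 04:30–06:15, 06:45–08:30.
Vera → UTC: 07:30–08:45, 11:30–14:45.
Gita → UTC: 03:00–04:45, 06:15–08:45.
Wei → UTC: 05:30–13:15, 14:30–15:15.
Uma ∩ Vera: 07:30–08:30.
Uma ∩ Vera ∩ Gita: 07:30–08:30.
Uma ∩ Vera ∩ Gita ∩ Wei: 07:30–08:30.
Single common window of 60 minutes.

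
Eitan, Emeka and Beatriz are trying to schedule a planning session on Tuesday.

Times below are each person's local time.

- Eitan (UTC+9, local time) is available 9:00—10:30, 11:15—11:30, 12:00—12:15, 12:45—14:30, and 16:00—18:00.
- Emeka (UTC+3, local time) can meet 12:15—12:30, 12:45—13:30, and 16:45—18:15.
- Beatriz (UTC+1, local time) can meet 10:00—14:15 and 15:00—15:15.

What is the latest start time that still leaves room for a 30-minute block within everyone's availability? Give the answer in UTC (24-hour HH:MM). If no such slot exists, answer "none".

none

Eitan → UTC: 00:00–01:30, 02:15–02:30, 03:00–03:15, 03:45–05:30, 07:00–09:00.
Emeka → UTC: 09:15–09:30, 09:45–10:30, 13:45–15:15.
Beatriz → UTC: 09:00–13:15, 14:00–14:15.
Eitan ∩ Emeka: (none).
Eitan ∩ Emeka ∩ Beatriz: (none).
Windows ≥ 30 min: (none).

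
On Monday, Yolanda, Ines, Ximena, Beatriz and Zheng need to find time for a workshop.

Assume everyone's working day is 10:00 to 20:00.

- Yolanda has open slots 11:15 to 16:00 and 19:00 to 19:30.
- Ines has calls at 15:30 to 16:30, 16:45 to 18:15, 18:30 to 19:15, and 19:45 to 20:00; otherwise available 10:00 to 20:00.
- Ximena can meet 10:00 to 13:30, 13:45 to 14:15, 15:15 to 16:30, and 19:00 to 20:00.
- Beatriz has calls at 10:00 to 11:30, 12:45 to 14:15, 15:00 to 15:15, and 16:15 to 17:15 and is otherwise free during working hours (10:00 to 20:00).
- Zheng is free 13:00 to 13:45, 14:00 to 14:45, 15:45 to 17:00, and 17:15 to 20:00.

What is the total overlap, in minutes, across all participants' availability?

Ines free within 10:00–20:00: 10:00–15:30, 16:30–16:45, 18:15–18:30, 19:15–19:45.
Beatriz free within 10:00–20:00: 11:30–12:45, 14:15–15:00, 15:15–16:15, 17:15–20:00.
Yolanda ∩ Ines: 11:15–15:30, 19:15–19:30.
Yolanda ∩ Ines ∩ Ximena: 11:15–13:30, 13:45–14:15, 15:15–15:30, 19:15–19:30.
Yolanda ∩ Ines ∩ Ximena ∩ Beatriz: 11:30–12:45, 15:15–15:30, 19:15–19:30.
Yolanda ∩ Ines ∩ Ximena ∩ Beatriz ∩ Zheng: 19:15–19:30.
Total common minutes: 15.

15 minutes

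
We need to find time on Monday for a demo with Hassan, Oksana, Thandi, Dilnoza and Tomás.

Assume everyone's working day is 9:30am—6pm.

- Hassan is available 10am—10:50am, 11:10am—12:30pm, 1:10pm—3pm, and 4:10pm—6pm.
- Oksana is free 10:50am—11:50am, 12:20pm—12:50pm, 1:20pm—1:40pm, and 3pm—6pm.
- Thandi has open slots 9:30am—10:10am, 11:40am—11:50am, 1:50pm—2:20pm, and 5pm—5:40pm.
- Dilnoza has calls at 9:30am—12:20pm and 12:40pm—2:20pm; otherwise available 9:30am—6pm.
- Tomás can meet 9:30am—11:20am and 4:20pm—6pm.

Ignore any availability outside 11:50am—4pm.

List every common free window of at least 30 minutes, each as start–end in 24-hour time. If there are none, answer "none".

none

Dilnoza free within 09:30–18:00: 12:20–12:40, 14:20–18:00.
Hassan ∩ Oksana: 11:10–11:50, 12:20–12:30, 13:20–13:40, 16:10–18:00.
Hassan ∩ Oksana ∩ Thandi: 11:40–11:50, 17:00–17:40.
Hassan ∩ Oksana ∩ Thandi ∩ Dilnoza: 17:00–17:40.
Hassan ∩ Oksana ∩ Thandi ∩ Dilnoza ∩ Tomás: 17:00–17:40.
Restricted to 11:50–16:00: (none).
Windows ≥ 30 min: (none).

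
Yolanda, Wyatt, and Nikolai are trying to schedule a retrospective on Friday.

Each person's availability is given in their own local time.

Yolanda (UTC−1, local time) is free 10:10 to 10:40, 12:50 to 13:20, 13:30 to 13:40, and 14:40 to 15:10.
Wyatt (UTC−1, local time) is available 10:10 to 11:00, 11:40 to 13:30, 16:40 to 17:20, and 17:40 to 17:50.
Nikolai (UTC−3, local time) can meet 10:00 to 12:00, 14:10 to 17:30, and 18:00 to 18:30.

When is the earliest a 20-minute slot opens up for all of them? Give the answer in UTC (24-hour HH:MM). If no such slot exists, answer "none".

13:50

Yolanda → UTC: 11:10–11:40, 13:50–14:20, 14:30–14:40, 15:40–16:10.
Wyatt → UTC: 11:10–12:00, 12:40–14:30, 17:40–18:20, 18:40–18:50.
Nikolai → UTC: 13:00–15:00, 17:10–20:30, 21:00–21:30.
Yolanda ∩ Wyatt: 11:10–11:40, 13:50–14:20.
Yolanda ∩ Wyatt ∩ Nikolai: 13:50–14:20.
Windows ≥ 20 min: 13:50–14:20.
Earliest such window starts at 13:50.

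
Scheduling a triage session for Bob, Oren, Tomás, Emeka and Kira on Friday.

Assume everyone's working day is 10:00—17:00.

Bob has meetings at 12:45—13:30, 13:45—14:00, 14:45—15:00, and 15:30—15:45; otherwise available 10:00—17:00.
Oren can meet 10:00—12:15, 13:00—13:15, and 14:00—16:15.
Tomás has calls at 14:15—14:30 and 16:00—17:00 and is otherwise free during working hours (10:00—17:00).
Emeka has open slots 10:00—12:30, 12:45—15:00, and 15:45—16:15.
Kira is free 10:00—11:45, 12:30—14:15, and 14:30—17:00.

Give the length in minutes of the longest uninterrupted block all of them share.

105 minutes

Bob free within 10:00–17:00: 10:00–12:45, 13:30–13:45, 14:00–14:45, 15:00–15:30, 15:45–17:00.
Tomás free within 10:00–17:00: 10:00–14:15, 14:30–16:00.
Bob ∩ Oren: 10:00–12:15, 14:00–14:45, 15:00–15:30, 15:45–16:15.
Bob ∩ Oren ∩ Tomás: 10:00–12:15, 14:00–14:15, 14:30–14:45, 15:00–15:30, 15:45–16:00.
Bob ∩ Oren ∩ Tomás ∩ Emeka: 10:00–12:15, 14:00–14:15, 14:30–14:45, 15:45–16:00.
Bob ∩ Oren ∩ Tomás ∩ Emeka ∩ Kira: 10:00–11:45, 14:00–14:15, 14:30–14:45, 15:45–16:00.
Common window lengths: 105, 15, 15, 15 min; longest is 105.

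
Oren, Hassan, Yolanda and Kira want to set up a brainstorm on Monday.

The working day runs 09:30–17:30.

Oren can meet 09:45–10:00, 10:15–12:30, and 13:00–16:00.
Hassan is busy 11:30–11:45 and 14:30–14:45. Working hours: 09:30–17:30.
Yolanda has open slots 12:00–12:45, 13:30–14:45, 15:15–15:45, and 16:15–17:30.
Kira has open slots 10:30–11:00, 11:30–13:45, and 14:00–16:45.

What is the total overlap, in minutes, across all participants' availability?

Hassan free within 09:30–17:30: 09:30–11:30, 11:45–14:30, 14:45–17:30.
Oren ∩ Hassan: 09:45–10:00, 10:15–11:30, 11:45–12:30, 13:00–14:30, 14:45–16:00.
Oren ∩ Hassan ∩ Yolanda: 12:00–12:30, 13:30–14:30, 15:15–15:45.
Oren ∩ Hassan ∩ Yolanda ∩ Kira: 12:00–12:30, 13:30–13:45, 14:00–14:30, 15:15–15:45.
Total common minutes: 30 + 15 + 30 + 30 = 105.

105 minutes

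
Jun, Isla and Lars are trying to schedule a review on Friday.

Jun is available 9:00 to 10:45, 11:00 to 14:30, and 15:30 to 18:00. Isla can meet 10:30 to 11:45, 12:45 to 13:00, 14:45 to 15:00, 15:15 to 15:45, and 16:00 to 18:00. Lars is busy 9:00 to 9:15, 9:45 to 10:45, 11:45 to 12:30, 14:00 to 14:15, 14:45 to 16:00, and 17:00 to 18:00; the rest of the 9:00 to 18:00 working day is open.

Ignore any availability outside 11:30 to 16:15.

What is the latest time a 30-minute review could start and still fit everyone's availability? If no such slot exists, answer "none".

Lars free within 09:00–18:00: 09:15–09:45, 10:45–11:45, 12:30–14:00, 14:15–14:45, 16:00–17:00.
Jun ∩ Isla: 10:30–10:45, 11:00–11:45, 12:45–13:00, 15:30–15:45, 16:00–18:00.
Jun ∩ Isla ∩ Lars: 11:00–11:45, 12:45–13:00, 16:00–17:00.
Restricted to 11:30–16:15: 11:30–11:45, 12:45–13:00, 16:00–16:15.
Windows ≥ 30 min: (none).

none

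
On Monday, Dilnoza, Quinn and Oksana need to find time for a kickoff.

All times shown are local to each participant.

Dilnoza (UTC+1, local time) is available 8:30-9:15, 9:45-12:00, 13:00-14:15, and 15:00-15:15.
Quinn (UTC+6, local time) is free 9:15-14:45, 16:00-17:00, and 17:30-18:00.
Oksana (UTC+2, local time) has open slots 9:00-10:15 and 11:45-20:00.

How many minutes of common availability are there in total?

Dilnoza → UTC: 07:30–08:15, 08:45–11:00, 12:00–13:15, 14:00–14:15.
Quinn → UTC: 03:15–08:45, 10:00–11:00, 11:30–12:00.
Oksana → UTC: 07:00–08:15, 09:45–18:00.
Dilnoza ∩ Quinn: 07:30–08:15, 10:00–11:00.
Dilnoza ∩ Quinn ∩ Oksana: 07:30–08:15, 10:00–11:00.
Total common minutes: 45 + 60 = 105.

105 minutes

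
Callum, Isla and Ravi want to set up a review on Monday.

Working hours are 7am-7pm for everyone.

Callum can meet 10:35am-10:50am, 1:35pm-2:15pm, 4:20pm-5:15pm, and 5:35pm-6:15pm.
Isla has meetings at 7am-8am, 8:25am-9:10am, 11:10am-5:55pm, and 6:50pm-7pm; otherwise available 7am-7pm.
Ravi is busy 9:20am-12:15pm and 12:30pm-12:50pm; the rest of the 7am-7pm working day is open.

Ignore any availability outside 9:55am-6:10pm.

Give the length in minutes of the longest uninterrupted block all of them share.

Isla free within 07:00–19:00: 08:00–08:25, 09:10–11:10, 17:55–18:50.
Ravi free within 07:00–19:00: 07:00–09:20, 12:15–12:30, 12:50–19:00.
Callum ∩ Isla: 10:35–10:50, 17:55–18:15.
Callum ∩ Isla ∩ Ravi: 17:55–18:15.
Restricted to 09:55–18:10: 17:55–18:10.
Single common window of 15 minutes.

15 minutes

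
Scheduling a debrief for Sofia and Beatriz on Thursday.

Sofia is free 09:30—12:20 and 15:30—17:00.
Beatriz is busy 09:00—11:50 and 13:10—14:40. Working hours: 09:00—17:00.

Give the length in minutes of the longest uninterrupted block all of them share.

Beatriz free within 09:00–17:00: 11:50–13:10, 14:40–17:00.
Sofia ∩ Beatriz: 11:50–12:20, 15:30–17:00.
Common window lengths: 30, 90 min; longest is 90.

90 minutes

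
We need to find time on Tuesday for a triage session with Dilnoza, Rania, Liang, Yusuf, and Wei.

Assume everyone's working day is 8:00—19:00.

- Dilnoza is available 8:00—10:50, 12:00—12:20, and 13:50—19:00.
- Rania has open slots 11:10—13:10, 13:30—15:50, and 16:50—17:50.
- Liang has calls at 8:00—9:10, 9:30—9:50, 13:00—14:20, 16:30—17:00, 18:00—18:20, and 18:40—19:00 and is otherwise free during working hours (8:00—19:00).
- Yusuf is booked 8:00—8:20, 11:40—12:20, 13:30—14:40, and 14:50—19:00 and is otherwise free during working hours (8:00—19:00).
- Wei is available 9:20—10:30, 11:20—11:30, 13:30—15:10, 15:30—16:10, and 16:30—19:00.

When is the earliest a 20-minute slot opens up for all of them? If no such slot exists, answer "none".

none

Liang free within 08:00–19:00: 09:10–09:30, 09:50–13:00, 14:20–16:30, 17:00–18:00, 18:20–18:40.
Yusuf free within 08:00–19:00: 08:20–11:40, 12:20–13:30, 14:40–14:50.
Dilnoza ∩ Rania: 12:00–12:20, 13:50–15:50, 16:50–17:50.
Dilnoza ∩ Rania ∩ Liang: 12:00–12:20, 14:20–15:50, 17:00–17:50.
Dilnoza ∩ Rania ∩ Liang ∩ Yusuf: 14:40–14:50.
Dilnoza ∩ Rania ∩ Liang ∩ Yusuf ∩ Wei: 14:40–14:50.
Windows ≥ 20 min: (none).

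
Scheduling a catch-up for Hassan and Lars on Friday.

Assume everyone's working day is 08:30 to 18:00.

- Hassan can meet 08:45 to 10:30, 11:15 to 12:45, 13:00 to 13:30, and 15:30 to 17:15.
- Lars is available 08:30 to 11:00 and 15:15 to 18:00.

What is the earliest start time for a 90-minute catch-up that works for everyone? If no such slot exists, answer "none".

08:45

Hassan ∩ Lars: 08:45–10:30, 15:30–17:15.
Windows ≥ 90 min: 08:45–10:30, 15:30–17:15.
Earliest such window starts at 08:45.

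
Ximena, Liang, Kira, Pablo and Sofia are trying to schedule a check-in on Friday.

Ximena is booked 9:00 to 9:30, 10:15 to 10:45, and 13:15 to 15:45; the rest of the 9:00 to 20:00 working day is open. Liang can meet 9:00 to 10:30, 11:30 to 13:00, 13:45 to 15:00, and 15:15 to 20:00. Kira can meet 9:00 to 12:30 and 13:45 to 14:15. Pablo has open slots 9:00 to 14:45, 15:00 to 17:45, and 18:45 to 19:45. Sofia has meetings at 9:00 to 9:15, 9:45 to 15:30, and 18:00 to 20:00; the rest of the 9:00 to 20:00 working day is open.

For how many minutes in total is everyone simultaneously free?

15 minutes

Ximena free within 09:00–20:00: 09:30–10:15, 10:45–13:15, 15:45–20:00.
Sofia free within 09:00–20:00: 09:15–09:45, 15:30–18:00.
Ximena ∩ Liang: 09:30–10:15, 11:30–13:00, 15:45–20:00.
Ximena ∩ Liang ∩ Kira: 09:30–10:15, 11:30–12:30.
Ximena ∩ Liang ∩ Kira ∩ Pablo: 09:30–10:15, 11:30–12:30.
Ximena ∩ Liang ∩ Kira ∩ Pablo ∩ Sofia: 09:30–09:45.
Total common minutes: 15.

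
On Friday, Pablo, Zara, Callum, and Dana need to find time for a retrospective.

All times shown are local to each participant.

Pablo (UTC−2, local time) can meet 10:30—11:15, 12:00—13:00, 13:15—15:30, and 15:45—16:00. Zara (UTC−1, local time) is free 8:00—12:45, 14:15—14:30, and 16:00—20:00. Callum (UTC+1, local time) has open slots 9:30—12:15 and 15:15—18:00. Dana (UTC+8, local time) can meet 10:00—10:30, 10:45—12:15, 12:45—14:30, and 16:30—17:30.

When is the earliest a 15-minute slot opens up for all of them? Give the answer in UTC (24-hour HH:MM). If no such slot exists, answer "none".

none

Pablo → UTC: 12:30–13:15, 14:00–15:00, 15:15–17:30, 17:45–18:00.
Zara → UTC: 09:00–13:45, 15:15–15:30, 17:00–21:00.
Callum → UTC: 08:30–11:15, 14:15–17:00.
Dana → UTC: 02:00–02:30, 02:45–04:15, 04:45–06:30, 08:30–09:30.
Pablo ∩ Zara: 12:30–13:15, 15:15–15:30, 17:00–17:30, 17:45–18:00.
Pablo ∩ Zara ∩ Callum: 15:15–15:30.
Pablo ∩ Zara ∩ Callum ∩ Dana: (none).
Windows ≥ 15 min: (none).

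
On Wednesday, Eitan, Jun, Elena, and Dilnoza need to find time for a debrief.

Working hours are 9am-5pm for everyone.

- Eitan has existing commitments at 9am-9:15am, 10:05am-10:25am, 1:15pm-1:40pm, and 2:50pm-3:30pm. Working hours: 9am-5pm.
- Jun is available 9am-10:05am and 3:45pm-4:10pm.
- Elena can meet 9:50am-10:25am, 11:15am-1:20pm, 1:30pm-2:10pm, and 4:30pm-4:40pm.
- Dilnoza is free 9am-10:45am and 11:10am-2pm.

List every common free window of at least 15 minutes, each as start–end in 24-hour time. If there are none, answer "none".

Eitan free within 09:00–17:00: 09:15–10:05, 10:25–13:15, 13:40–14:50, 15:30–17:00.
Eitan ∩ Jun: 09:15–10:05, 15:45–16:10.
Eitan ∩ Jun ∩ Elena: 09:50–10:05.
Eitan ∩ Jun ∩ Elena ∩ Dilnoza: 09:50–10:05.
Windows ≥ 15 min: 09:50–10:05.

09:50–10:05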